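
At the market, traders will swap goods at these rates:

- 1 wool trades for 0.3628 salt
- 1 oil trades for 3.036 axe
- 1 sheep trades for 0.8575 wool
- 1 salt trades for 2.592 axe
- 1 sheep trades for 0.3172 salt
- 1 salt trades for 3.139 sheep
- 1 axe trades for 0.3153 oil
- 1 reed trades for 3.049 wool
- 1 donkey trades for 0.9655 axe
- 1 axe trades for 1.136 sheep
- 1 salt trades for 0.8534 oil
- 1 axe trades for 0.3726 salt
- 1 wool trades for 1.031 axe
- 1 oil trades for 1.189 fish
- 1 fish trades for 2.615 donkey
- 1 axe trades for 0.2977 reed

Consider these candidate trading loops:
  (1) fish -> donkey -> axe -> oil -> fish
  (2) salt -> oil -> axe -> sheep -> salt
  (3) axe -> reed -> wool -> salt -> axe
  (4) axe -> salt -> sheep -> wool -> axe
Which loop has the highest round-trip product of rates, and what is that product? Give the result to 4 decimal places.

(1) 2.615 × 0.9655 × 0.3153 × 1.189 = 0.94652
(2) 0.8534 × 3.036 × 1.136 × 0.3172 = 0.93361
(3) 0.2977 × 3.049 × 0.3628 × 2.592 = 0.85357
(4) 0.3726 × 3.139 × 0.8575 × 1.031 = 1.03402
Highest is cycle (4) at 1.0340 (>1, arbitrage).

1.0340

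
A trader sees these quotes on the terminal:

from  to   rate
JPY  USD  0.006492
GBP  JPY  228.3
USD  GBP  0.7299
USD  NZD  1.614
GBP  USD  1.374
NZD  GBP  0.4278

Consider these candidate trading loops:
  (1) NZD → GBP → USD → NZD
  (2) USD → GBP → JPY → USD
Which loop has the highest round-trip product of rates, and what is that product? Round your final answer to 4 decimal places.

1.0818

(1) 0.4278 × 1.374 × 1.614 = 0.94870
(2) 0.7299 × 228.3 × 0.006492 = 1.08180
Highest is cycle (2) at 1.0818 (>1, arbitrage).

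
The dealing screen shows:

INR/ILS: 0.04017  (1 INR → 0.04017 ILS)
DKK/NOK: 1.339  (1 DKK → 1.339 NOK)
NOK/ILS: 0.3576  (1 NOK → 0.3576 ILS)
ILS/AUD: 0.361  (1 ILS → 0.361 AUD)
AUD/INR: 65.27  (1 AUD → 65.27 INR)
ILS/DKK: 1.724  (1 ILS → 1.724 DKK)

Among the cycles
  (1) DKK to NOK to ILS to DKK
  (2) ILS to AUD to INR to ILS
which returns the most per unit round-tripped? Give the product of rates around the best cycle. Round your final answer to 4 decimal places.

(1) 1.339 × 0.3576 × 1.724 = 0.82550
(2) 0.361 × 65.27 × 0.04017 = 0.94650
Highest is cycle (2) at 0.9465 (≤1, no arbitrage).

0.9465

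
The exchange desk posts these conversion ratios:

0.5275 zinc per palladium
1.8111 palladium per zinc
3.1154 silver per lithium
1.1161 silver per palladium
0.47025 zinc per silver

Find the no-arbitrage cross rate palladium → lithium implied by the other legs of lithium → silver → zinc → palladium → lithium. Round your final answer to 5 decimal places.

0.37689

Known legs of the cycle: 3.1154 × 0.47025 × 1.8111 = 2.653292017035
For no arbitrage the full-cycle product must be 1, so the missing rate is 1 / 2.653292017035 ≈ 0.3768903.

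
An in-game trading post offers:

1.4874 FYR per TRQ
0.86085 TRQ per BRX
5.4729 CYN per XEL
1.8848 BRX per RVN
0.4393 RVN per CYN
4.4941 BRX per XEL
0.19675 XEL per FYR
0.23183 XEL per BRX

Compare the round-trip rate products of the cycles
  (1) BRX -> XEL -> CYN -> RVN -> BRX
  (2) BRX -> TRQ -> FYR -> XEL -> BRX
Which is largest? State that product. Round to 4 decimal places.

(1) 0.23183 × 5.4729 × 0.4393 × 1.8848 = 1.05054
(2) 0.86085 × 1.4874 × 0.19675 × 4.4941 = 1.13217
Highest is cycle (2) at 1.1322 (>1, arbitrage).

1.1322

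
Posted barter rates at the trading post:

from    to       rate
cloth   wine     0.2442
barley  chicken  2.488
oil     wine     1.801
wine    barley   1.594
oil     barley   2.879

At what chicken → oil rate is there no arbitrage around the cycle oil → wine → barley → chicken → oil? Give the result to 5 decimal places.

Known legs of the cycle: 1.801 × 1.594 × 2.488 = 7.142535472
For no arbitrage the full-cycle product must be 1, so the missing rate is 1 / 7.142535472 ≈ 0.1400063.

0.14001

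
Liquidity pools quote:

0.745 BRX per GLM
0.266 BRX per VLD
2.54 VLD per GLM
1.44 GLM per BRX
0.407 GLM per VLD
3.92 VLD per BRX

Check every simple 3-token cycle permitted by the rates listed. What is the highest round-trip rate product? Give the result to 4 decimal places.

1.1886

VLD→GLM→BRX→VLD: 0.407 × 0.745 × 3.92 = 1.18860
VLD→BRX→GLM→VLD: 0.266 × 1.44 × 2.54 = 0.97292
Maximum is VLD→GLM→BRX→VLD at 1.1886; arbitrage exists.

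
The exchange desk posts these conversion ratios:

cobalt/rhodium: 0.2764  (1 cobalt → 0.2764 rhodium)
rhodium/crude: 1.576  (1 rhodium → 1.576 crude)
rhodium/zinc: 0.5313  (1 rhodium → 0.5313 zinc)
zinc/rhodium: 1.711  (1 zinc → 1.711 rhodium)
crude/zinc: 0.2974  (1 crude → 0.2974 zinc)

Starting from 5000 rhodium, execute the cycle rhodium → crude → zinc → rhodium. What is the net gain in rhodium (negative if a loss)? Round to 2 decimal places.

5000 rhodium × 1.576 = 7880 crude
7880 crude × 0.2974 = 2343.512 zinc
2343.512 zinc × 1.711 = 4009.749032 rhodium
Net change: 4009.749032 − 5000 = -990.250968 rhodium

-990.25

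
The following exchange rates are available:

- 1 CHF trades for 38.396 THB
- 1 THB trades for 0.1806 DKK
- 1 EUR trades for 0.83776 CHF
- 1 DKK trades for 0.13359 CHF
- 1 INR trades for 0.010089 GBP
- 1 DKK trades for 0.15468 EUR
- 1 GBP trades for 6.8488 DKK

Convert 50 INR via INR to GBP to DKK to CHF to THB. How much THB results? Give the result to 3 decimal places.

50 INR × 0.010089 = 0.50445 GBP
0.50445 GBP × 6.8488 = 3.45487716 DKK
3.45487716 DKK × 0.13359 = 0.4615370398044 CHF
0.4615370398044 CHF × 38.396 = 17.7211761803297424 THB

17.721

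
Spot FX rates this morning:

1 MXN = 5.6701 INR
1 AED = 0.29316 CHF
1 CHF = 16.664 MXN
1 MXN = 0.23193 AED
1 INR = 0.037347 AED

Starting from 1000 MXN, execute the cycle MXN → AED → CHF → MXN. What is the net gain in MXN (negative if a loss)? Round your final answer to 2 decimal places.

133.03

1000 MXN × 0.23193 = 231.93 AED
231.93 AED × 0.29316 = 67.9925988 CHF
67.9925988 CHF × 16.664 = 1133.0286664032 MXN
Net change: 1133.0286664032 − 1000 = 133.0286664032 MXN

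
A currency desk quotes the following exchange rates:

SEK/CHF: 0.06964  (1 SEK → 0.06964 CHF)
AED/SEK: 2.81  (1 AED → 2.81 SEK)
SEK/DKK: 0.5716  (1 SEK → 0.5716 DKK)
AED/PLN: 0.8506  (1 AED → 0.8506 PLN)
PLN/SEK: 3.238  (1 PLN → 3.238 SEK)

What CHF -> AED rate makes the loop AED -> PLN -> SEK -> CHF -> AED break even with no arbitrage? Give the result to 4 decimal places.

5.2136

Known legs of the cycle: 0.8506 × 3.238 × 0.06964 = 0.191805468592
For no arbitrage the full-cycle product must be 1, so the missing rate is 1 / 0.191805468592 ≈ 5.213616.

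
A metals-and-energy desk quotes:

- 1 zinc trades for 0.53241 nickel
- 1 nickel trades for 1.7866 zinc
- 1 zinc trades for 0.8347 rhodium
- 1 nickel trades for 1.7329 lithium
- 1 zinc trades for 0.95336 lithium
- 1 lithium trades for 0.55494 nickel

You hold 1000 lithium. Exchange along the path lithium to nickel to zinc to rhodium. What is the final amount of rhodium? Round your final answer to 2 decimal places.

1000 lithium × 0.55494 = 554.94 nickel
554.94 nickel × 1.7866 = 991.455804 zinc
991.455804 zinc × 0.8347 = 827.5681595988 rhodium

827.57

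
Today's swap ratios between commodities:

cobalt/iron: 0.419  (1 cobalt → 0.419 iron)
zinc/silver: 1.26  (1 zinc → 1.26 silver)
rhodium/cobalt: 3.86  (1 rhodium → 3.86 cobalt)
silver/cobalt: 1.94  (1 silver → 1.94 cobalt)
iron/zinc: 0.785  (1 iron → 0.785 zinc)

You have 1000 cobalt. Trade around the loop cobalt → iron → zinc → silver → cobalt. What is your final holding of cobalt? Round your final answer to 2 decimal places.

1000 cobalt × 0.419 = 419 iron
419 iron × 0.785 = 328.915 zinc
328.915 zinc × 1.26 = 414.4329 silver
414.4329 silver × 1.94 = 803.999826 cobalt

804.00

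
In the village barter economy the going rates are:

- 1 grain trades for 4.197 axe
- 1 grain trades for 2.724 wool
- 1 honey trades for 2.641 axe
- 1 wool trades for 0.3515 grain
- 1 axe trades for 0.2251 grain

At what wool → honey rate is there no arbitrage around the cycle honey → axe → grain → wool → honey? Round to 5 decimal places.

Known legs of the cycle: 2.641 × 0.2251 × 2.724 = 1.6193883084
For no arbitrage the full-cycle product must be 1, so the missing rate is 1 / 1.6193883084 ≈ 0.6175171.

0.61752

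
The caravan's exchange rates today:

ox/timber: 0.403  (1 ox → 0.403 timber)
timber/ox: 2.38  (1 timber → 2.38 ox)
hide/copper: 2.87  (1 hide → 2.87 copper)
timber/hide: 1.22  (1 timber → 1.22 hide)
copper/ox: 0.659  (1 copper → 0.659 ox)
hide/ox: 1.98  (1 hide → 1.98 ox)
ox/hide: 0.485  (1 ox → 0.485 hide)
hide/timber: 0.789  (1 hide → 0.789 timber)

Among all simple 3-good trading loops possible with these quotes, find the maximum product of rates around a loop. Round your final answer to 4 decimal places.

hide→ox→timber→hide: 1.98 × 0.403 × 1.22 = 0.97349
hide→copper→ox→hide: 2.87 × 0.659 × 0.485 = 0.91730
hide→timber→ox→hide: 0.789 × 2.38 × 0.485 = 0.91074
Maximum is hide→ox→timber→hide at 0.9735; no arbitrage — every cycle loses value.

0.9735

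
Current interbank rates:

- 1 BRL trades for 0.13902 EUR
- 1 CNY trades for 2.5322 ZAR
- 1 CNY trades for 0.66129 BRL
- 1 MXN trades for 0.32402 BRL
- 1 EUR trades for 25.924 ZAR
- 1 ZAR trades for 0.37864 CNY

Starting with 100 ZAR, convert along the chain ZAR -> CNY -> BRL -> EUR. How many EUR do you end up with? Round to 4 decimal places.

3.4809

100 ZAR × 0.37864 = 37.864 CNY
37.864 CNY × 0.66129 = 25.03908456 BRL
25.03908456 BRL × 0.13902 = 3.4809335355312 EUR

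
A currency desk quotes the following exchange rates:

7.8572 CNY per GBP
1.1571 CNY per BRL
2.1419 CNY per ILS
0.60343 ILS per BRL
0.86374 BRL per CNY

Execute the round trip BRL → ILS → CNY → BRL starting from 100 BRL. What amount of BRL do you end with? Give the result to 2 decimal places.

100 BRL × 0.60343 = 60.343 ILS
60.343 ILS × 2.1419 = 129.2486717 CNY
129.2486717 CNY × 0.86374 = 111.637247694158 BRL

111.64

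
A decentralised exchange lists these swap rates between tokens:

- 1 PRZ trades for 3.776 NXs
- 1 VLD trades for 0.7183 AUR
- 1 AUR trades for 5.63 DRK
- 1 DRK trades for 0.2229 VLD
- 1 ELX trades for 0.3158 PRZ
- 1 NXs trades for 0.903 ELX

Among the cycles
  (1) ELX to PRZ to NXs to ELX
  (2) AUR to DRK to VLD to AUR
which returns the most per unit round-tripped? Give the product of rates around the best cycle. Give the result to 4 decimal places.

1.0768

(1) 0.3158 × 3.776 × 0.903 = 1.07679
(2) 5.63 × 0.2229 × 0.7183 = 0.90141
Highest is cycle (1) at 1.0768 (>1, arbitrage).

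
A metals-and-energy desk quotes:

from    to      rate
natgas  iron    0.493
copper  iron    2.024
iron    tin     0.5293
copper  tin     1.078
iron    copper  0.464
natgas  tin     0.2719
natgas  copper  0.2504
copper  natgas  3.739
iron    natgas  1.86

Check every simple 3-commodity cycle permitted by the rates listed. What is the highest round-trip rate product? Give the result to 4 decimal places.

0.9427

natgas→copper→iron→natgas: 0.2504 × 2.024 × 1.86 = 0.94267
natgas→iron→copper→natgas: 0.493 × 0.464 × 3.739 = 0.85530
Maximum is natgas→copper→iron→natgas at 0.9427; no arbitrage — every cycle loses value.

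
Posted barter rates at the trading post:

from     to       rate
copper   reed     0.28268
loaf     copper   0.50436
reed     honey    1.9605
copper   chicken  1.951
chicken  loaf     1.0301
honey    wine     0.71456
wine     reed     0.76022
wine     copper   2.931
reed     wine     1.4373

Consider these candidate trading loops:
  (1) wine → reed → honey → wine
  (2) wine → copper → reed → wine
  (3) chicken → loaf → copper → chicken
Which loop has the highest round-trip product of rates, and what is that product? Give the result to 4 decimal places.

1.1909

(1) 0.76022 × 1.9605 × 0.71456 = 1.06499
(2) 2.931 × 0.28268 × 1.4373 = 1.19085
(3) 1.0301 × 0.50436 × 1.951 = 1.01362
Highest is cycle (2) at 1.1909 (>1, arbitrage).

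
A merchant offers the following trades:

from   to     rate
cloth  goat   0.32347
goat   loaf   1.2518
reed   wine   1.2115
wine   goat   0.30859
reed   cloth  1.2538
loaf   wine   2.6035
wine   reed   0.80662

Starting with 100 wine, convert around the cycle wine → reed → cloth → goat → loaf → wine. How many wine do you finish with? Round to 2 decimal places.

100 wine × 0.80662 = 80.662 reed
80.662 reed × 1.2538 = 101.1340156 cloth
101.1340156 cloth × 0.32347 = 32.713820026132 goat
32.713820026132 goat × 1.2518 = 40.9511599087120376 loaf
40.9511599087120376 loaf × 2.6035 = 106.6163448223317898916 wine

106.62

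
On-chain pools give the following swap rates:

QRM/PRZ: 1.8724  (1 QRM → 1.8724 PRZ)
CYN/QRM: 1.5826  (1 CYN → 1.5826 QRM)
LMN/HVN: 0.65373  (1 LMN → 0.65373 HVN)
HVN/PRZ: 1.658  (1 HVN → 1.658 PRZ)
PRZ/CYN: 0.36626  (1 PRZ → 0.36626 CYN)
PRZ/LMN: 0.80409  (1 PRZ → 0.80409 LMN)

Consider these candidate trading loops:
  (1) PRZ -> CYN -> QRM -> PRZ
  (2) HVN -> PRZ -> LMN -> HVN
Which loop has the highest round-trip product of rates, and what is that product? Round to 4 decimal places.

(1) 0.36626 × 1.5826 × 1.8724 = 1.08532
(2) 1.658 × 0.80409 × 0.65373 = 0.87154
Highest is cycle (1) at 1.0853 (>1, arbitrage).

1.0853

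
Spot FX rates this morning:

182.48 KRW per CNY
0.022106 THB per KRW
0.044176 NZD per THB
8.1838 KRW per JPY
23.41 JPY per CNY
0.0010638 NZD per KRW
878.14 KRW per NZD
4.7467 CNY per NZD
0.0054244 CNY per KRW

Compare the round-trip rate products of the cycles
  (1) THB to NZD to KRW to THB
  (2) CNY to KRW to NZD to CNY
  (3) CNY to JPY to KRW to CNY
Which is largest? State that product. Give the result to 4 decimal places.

1.0392

(1) 0.044176 × 878.14 × 0.022106 = 0.85755
(2) 182.48 × 0.0010638 × 4.7467 = 0.92144
(3) 23.41 × 8.1838 × 0.0054244 = 1.03922
Highest is cycle (3) at 1.0392 (>1, arbitrage).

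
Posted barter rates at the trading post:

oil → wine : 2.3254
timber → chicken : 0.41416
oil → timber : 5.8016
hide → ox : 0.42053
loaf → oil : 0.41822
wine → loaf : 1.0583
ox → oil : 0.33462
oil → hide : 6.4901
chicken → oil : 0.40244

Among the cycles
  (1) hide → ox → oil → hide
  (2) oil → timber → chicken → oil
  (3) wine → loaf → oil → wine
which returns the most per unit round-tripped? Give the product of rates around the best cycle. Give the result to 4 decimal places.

1.0292

(1) 0.42053 × 0.33462 × 6.4901 = 0.91327
(2) 5.8016 × 0.41416 × 0.40244 = 0.96698
(3) 1.0583 × 0.41822 × 2.3254 = 1.02923
Highest is cycle (3) at 1.0292 (>1, arbitrage).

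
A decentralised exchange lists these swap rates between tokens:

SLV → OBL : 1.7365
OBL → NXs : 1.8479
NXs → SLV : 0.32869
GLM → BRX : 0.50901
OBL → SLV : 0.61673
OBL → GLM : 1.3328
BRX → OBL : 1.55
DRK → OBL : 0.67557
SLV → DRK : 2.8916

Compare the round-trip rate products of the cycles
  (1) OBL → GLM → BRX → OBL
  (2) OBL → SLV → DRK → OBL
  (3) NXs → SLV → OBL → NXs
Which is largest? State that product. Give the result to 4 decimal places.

1.2048

(1) 1.3328 × 0.50901 × 1.55 = 1.05153
(2) 0.61673 × 2.8916 × 0.67557 = 1.20477
(3) 0.32869 × 1.7365 × 1.8479 = 1.05473
Highest is cycle (2) at 1.2048 (>1, arbitrage).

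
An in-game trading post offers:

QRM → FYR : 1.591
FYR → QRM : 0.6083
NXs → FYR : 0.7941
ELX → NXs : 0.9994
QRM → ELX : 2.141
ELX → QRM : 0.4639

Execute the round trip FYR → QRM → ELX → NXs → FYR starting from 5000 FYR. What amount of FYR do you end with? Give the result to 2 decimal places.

5000 FYR × 0.6083 = 3041.5 QRM
3041.5 QRM × 2.141 = 6511.8515 ELX
6511.8515 ELX × 0.9994 = 6507.9443891 NXs
6507.9443891 NXs × 0.7941 = 5167.95863938431 FYR

5167.96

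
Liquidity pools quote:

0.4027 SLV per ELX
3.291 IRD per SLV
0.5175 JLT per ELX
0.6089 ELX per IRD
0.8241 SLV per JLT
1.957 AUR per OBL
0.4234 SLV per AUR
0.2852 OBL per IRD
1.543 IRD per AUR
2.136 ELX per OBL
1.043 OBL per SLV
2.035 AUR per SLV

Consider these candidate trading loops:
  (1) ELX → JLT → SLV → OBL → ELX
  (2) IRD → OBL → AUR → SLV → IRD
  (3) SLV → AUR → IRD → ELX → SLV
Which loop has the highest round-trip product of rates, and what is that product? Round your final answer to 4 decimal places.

(1) 0.5175 × 0.8241 × 1.043 × 2.136 = 0.95011
(2) 0.2852 × 1.957 × 0.4234 × 3.291 = 0.77771
(3) 2.035 × 1.543 × 0.6089 × 0.4027 = 0.76994
Highest is cycle (1) at 0.9501 (≤1, no arbitrage).

0.9501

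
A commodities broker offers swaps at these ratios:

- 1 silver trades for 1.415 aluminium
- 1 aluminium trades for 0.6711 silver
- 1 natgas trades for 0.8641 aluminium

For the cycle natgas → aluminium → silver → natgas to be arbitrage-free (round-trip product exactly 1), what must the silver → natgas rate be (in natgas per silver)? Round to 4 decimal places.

Known legs of the cycle: 0.8641 × 0.6711 = 0.57989751
For no arbitrage the full-cycle product must be 1, so the missing rate is 1 / 0.57989751 ≈ 1.724443.

1.7244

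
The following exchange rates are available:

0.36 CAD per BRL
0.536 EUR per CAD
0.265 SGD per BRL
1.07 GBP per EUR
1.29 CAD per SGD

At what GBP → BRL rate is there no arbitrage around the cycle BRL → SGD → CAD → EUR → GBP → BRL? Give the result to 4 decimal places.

Known legs of the cycle: 0.265 × 1.29 × 0.536 × 1.07 = 0.196057812
For no arbitrage the full-cycle product must be 1, so the missing rate is 1 / 0.196057812 ≈ 5.100536.

5.1005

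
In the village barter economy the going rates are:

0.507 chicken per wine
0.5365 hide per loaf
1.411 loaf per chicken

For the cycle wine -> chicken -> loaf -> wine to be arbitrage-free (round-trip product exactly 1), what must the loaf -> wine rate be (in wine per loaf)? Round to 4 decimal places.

Known legs of the cycle: 0.507 × 1.411 = 0.715377
For no arbitrage the full-cycle product must be 1, so the missing rate is 1 / 0.715377 ≈ 1.397864.

1.3979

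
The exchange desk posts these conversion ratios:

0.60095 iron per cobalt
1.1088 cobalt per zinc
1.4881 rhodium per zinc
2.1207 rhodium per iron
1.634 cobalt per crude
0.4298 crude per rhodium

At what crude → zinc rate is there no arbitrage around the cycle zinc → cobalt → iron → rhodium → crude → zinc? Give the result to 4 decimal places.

Known legs of the cycle: 1.1088 × 0.60095 × 2.1207 × 0.4298 = 0.6073474386860496
For no arbitrage the full-cycle product must be 1, so the missing rate is 1 / 0.6073474386860496 ≈ 1.646504.

1.6465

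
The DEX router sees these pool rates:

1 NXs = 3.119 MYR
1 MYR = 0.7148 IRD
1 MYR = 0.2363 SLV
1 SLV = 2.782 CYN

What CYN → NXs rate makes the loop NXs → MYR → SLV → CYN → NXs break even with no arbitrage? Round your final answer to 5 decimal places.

Known legs of the cycle: 3.119 × 0.2363 × 2.782 = 2.0503888054
For no arbitrage the full-cycle product must be 1, so the missing rate is 1 / 2.0503888054 ≈ 0.4877124.

0.48771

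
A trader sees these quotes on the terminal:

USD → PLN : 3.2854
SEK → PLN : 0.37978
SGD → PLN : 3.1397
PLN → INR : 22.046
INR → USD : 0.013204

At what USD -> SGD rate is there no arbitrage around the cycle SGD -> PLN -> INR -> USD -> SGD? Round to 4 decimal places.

1.0941

Known legs of the cycle: 3.1397 × 22.046 × 0.013204 = 0.9139521771448
For no arbitrage the full-cycle product must be 1, so the missing rate is 1 / 0.9139521771448 ≈ 1.094149.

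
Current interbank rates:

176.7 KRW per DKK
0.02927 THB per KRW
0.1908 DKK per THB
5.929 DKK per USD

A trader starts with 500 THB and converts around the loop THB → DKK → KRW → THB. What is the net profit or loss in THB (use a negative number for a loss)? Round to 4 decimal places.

500 THB × 0.1908 = 95.4 DKK
95.4 DKK × 176.7 = 16857.18 KRW
16857.18 KRW × 0.02927 = 493.4096586 THB
Net change: 493.4096586 − 500 = -6.5903414 THB

-6.5903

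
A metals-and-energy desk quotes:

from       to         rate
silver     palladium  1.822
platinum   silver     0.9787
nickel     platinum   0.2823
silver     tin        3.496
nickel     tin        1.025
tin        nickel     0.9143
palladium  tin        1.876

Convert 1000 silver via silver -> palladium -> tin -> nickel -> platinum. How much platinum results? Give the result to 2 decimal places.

1000 silver × 1.822 = 1822 palladium
1822 palladium × 1.876 = 3418.072 tin
3418.072 tin × 0.9143 = 3125.1432296 nickel
3125.1432296 nickel × 0.2823 = 882.22793371608 platinum

882.23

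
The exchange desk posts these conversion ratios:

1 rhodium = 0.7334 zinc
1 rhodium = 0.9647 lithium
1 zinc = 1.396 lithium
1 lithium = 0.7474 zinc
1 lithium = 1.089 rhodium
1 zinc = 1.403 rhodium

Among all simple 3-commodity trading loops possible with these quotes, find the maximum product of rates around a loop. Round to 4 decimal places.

rhodium→zinc→lithium→rhodium: 0.7334 × 1.396 × 1.089 = 1.11495
rhodium→lithium→zinc→rhodium: 0.9647 × 0.7474 × 1.403 = 1.01159
Maximum is rhodium→zinc→lithium→rhodium at 1.1149; arbitrage exists.

1.1149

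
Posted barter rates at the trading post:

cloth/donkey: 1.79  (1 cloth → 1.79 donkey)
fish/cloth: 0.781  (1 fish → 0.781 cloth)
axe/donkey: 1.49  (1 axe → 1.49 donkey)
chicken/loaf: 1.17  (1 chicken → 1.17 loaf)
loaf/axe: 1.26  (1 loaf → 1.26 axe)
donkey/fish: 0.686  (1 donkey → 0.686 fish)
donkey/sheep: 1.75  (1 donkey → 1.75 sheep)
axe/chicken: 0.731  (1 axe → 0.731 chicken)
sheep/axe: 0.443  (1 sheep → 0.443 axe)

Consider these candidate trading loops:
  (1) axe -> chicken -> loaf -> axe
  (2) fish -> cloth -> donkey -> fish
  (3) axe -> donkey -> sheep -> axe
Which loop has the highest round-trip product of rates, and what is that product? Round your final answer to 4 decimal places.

(1) 0.731 × 1.17 × 1.26 = 1.07764
(2) 0.781 × 1.79 × 0.686 = 0.95902
(3) 1.49 × 1.75 × 0.443 = 1.15512
Highest is cycle (3) at 1.1551 (>1, arbitrage).

1.1551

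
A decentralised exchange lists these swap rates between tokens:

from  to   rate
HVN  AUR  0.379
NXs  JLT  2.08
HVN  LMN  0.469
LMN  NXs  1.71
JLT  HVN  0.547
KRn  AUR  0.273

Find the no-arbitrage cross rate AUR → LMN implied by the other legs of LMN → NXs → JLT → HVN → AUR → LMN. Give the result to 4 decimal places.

Known legs of the cycle: 1.71 × 2.08 × 0.547 × 0.379 = 0.7373708784
For no arbitrage the full-cycle product must be 1, so the missing rate is 1 / 0.7373708784 ≈ 1.356170.

1.3562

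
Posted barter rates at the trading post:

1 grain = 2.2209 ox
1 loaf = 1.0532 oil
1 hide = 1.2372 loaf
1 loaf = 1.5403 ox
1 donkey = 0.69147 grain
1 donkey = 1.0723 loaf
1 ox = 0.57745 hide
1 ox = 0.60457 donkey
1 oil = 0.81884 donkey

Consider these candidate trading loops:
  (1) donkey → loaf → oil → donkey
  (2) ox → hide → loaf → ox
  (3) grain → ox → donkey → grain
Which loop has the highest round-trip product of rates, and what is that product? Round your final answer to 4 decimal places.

(1) 1.0723 × 1.0532 × 0.81884 = 0.92475
(2) 0.57745 × 1.2372 × 1.5403 = 1.10042
(3) 2.2209 × 0.60457 × 0.69147 = 0.92843
Highest is cycle (2) at 1.1004 (>1, arbitrage).

1.1004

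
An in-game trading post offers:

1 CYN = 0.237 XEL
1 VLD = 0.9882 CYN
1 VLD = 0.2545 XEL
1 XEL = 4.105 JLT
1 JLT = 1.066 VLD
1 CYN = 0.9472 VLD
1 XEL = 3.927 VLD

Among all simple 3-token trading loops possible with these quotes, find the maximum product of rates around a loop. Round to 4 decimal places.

1.1137

VLD→XEL→JLT→VLD: 0.2545 × 4.105 × 1.066 = 1.11367
VLD→CYN→XEL→VLD: 0.9882 × 0.237 × 3.927 = 0.91972
Maximum is VLD→XEL→JLT→VLD at 1.1137; arbitrage exists.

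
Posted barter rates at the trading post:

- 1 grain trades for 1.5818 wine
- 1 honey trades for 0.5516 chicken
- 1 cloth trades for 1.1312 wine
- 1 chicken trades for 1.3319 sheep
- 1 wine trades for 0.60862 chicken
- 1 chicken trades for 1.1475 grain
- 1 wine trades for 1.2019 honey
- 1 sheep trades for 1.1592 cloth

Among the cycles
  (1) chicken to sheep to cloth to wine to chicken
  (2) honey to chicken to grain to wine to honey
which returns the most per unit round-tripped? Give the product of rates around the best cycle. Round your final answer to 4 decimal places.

(1) 1.3319 × 1.1592 × 1.1312 × 0.60862 = 1.06296
(2) 0.5516 × 1.1475 × 1.5818 × 1.2019 = 1.20336
Highest is cycle (2) at 1.2034 (>1, arbitrage).

1.2034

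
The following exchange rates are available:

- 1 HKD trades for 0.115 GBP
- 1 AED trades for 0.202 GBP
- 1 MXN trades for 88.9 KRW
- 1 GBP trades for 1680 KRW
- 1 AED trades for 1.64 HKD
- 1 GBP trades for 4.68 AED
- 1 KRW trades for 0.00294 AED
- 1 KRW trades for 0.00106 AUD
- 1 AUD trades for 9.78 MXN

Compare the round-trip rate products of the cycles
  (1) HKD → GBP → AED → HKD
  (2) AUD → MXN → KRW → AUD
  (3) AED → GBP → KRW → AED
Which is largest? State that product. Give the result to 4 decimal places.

0.9977

(1) 0.115 × 4.68 × 1.64 = 0.88265
(2) 9.78 × 88.9 × 0.00106 = 0.92161
(3) 0.202 × 1680 × 0.00294 = 0.99772
Highest is cycle (3) at 0.9977 (≤1, no arbitrage).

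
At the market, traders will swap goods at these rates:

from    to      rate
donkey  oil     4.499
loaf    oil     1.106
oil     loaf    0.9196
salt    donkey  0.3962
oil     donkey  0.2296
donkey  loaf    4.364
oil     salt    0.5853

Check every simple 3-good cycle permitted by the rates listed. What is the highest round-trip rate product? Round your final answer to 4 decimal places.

donkey→loaf→oil→donkey: 4.364 × 1.106 × 0.2296 = 1.10818
donkey→oil→salt→donkey: 4.499 × 0.5853 × 0.3962 = 1.04330
Maximum is donkey→loaf→oil→donkey at 1.1082; arbitrage exists.

1.1082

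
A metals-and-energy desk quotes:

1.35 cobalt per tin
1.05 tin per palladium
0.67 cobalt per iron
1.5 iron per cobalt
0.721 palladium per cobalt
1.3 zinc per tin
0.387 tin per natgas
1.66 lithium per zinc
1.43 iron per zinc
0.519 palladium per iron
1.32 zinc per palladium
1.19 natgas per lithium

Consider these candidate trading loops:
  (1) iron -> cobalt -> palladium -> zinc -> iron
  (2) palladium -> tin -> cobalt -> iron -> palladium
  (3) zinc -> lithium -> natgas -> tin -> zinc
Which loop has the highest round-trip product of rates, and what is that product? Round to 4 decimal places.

(1) 0.67 × 0.721 × 1.32 × 1.43 = 0.91184
(2) 1.05 × 1.35 × 1.5 × 0.519 = 1.10352
(3) 1.66 × 1.19 × 0.387 × 1.3 = 0.99382
Highest is cycle (2) at 1.1035 (>1, arbitrage).

1.1035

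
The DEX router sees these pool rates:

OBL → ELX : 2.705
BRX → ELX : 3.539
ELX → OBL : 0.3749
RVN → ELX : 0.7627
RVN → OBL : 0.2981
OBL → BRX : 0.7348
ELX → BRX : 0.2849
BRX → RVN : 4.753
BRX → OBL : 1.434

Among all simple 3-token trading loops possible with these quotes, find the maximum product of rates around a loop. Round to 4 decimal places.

1.1051

OBL→ELX→BRX→OBL: 2.705 × 0.2849 × 1.434 = 1.10512
OBL→BRX→RVN→OBL: 0.7348 × 4.753 × 0.2981 = 1.04112
BRX→RVN→ELX→BRX: 4.753 × 0.7627 × 0.2849 = 1.03279
OBL→BRX→ELX→OBL: 0.7348 × 3.539 × 0.3749 = 0.97491
Maximum is OBL→ELX→BRX→OBL at 1.1051; arbitrage exists.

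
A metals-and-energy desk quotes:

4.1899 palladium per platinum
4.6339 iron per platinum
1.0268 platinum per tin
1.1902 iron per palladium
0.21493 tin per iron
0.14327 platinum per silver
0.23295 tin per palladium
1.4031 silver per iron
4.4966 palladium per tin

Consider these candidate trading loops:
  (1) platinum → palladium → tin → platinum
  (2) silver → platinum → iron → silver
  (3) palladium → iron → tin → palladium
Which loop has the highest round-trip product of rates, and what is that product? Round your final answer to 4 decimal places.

(1) 4.1899 × 0.23295 × 1.0268 = 1.00220
(2) 0.14327 × 4.6339 × 1.4031 = 0.93152
(3) 1.1902 × 0.21493 × 4.4966 = 1.15027
Highest is cycle (3) at 1.1503 (>1, arbitrage).

1.1503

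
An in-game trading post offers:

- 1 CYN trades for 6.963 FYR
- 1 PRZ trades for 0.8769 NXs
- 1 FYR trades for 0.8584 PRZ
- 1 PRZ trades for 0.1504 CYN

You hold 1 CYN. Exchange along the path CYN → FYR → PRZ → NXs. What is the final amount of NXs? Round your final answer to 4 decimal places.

5.2413

1 CYN × 6.963 = 6.963 FYR
6.963 FYR × 0.8584 = 5.9770392 PRZ
5.9770392 PRZ × 0.8769 = 5.24126567448 NXs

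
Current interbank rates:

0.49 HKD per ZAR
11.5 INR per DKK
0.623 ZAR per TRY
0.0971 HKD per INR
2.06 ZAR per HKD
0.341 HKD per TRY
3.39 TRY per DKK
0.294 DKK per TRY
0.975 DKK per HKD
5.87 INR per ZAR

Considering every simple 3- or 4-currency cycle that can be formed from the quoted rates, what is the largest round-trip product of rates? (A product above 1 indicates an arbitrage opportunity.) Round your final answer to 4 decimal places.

1.1742

ZAR→INR→HKD→ZAR: 5.87 × 0.0971 × 2.06 = 1.17415
TRY→HKD→DKK→TRY: 0.341 × 0.975 × 3.39 = 1.12709
DKK→INR→HKD→DKK: 11.5 × 0.0971 × 0.975 = 1.08873
TRY→ZAR→HKD→DKK→TRY: 0.623 × 0.49 × 0.975 × 3.39 = 1.00899
Maximum is ZAR→INR→HKD→ZAR at 1.1742; arbitrage exists.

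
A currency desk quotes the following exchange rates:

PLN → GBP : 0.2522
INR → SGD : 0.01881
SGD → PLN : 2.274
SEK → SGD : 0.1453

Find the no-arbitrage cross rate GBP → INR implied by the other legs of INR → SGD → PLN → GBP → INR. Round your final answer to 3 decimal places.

92.699

Known legs of the cycle: 0.01881 × 2.274 × 0.2522 = 0.010787587668
For no arbitrage the full-cycle product must be 1, so the missing rate is 1 / 0.010787587668 ≈ 92.69913.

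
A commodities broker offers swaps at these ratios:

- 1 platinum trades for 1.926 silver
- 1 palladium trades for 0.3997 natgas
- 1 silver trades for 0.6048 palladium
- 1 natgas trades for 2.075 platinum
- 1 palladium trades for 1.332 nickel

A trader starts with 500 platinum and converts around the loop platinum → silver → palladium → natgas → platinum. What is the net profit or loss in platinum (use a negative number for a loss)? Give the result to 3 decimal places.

-16.952

500 platinum × 1.926 = 963 silver
963 silver × 0.6048 = 582.4224 palladium
582.4224 palladium × 0.3997 = 232.79423328 natgas
232.79423328 natgas × 2.075 = 483.048034056 platinum
Net change: 483.048034056 − 500 = -16.951965944 platinum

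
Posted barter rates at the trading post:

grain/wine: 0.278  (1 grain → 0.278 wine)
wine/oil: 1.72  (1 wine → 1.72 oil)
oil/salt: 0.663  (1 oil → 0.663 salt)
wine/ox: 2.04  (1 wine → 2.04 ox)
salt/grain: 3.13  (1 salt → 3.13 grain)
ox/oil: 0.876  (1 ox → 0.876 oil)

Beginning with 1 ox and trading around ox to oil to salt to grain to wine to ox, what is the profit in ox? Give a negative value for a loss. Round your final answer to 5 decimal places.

0.03095

1 ox × 0.876 = 0.876 oil
0.876 oil × 0.663 = 0.580788 salt
0.580788 salt × 3.13 = 1.81786644 grain
1.81786644 grain × 0.278 = 0.50536687032 wine
0.50536687032 wine × 2.04 = 1.0309484154528 ox
Net change: 1.0309484154528 − 1 = 0.0309484154528 ox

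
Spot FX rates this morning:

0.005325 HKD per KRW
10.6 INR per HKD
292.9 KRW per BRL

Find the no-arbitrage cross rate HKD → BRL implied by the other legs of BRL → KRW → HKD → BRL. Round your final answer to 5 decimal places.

Known legs of the cycle: 292.9 × 0.005325 = 1.5596925
For no arbitrage the full-cycle product must be 1, so the missing rate is 1 / 1.5596925 ≈ 0.6411520.

0.64115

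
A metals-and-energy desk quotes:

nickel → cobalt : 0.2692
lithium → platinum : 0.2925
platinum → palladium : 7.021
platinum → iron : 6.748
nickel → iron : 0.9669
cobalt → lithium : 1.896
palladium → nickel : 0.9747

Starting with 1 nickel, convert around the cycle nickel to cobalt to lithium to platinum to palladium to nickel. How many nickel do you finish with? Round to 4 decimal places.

1 nickel × 0.2692 = 0.2692 cobalt
0.2692 cobalt × 1.896 = 0.5104032 lithium
0.5104032 lithium × 0.2925 = 0.149292936 platinum
0.149292936 platinum × 7.021 = 1.048185703656 palladium
1.048185703656 palladium × 0.9747 = 1.0216666053535032 nickel

1.0217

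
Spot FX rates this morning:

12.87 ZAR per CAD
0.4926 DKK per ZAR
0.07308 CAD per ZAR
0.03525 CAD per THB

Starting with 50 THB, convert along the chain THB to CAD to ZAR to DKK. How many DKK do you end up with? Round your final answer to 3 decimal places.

11.174

50 THB × 0.03525 = 1.7625 CAD
1.7625 CAD × 12.87 = 22.683375 ZAR
22.683375 ZAR × 0.4926 = 11.173830525 DKK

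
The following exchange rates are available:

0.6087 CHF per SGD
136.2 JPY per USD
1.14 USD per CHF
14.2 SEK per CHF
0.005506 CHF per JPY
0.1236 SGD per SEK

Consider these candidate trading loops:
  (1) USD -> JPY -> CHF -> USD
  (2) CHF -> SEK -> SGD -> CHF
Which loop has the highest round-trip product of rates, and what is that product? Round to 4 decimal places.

1.0683

(1) 136.2 × 0.005506 × 1.14 = 0.85491
(2) 14.2 × 0.1236 × 0.6087 = 1.06834
Highest is cycle (2) at 1.0683 (>1, arbitrage).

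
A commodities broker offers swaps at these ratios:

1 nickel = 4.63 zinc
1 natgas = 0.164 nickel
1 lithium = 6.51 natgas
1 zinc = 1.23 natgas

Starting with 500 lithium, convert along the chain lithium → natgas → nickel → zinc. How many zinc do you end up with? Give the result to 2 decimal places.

2471.59

500 lithium × 6.51 = 3255 natgas
3255 natgas × 0.164 = 533.82 nickel
533.82 nickel × 4.63 = 2471.5866 zinc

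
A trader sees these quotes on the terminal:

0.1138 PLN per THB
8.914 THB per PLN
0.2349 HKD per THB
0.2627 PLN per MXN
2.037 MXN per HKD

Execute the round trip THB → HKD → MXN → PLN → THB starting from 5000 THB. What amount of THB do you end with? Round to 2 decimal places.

5602.43

5000 THB × 0.2349 = 1174.5 HKD
1174.5 HKD × 2.037 = 2392.4565 MXN
2392.4565 MXN × 0.2627 = 628.49832255 PLN
628.49832255 PLN × 8.914 = 5602.4340472107 THB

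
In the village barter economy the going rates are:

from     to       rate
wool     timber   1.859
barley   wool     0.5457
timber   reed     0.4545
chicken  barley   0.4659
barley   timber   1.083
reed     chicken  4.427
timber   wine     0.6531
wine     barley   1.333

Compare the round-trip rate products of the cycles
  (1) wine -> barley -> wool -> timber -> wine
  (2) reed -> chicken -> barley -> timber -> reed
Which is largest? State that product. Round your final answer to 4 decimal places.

1.0152

(1) 1.333 × 0.5457 × 1.859 × 0.6531 = 0.88317
(2) 4.427 × 0.4659 × 1.083 × 0.4545 = 1.01523
Highest is cycle (2) at 1.0152 (>1, arbitrage).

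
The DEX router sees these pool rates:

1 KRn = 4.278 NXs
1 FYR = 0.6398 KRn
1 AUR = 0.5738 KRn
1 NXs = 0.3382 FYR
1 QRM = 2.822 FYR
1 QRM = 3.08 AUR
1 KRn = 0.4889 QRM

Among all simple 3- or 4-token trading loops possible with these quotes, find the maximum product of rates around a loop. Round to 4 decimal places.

FYR→KRn→NXs→FYR: 0.6398 × 4.278 × 0.3382 = 0.92568
QRM→FYR→KRn→QRM: 2.822 × 0.6398 × 0.4889 = 0.88272
QRM→AUR→KRn→QRM: 3.08 × 0.5738 × 0.4889 = 0.86403
Maximum is FYR→KRn→NXs→FYR at 0.9257; no arbitrage — every cycle loses value.

0.9257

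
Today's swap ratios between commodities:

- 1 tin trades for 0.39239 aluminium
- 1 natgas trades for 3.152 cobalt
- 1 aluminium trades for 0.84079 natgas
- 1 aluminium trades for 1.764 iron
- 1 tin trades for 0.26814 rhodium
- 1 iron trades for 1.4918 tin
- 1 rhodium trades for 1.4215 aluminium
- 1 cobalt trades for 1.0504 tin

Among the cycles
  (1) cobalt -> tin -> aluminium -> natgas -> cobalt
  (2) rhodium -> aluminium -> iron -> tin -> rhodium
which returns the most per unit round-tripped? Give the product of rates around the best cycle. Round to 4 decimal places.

(1) 1.0504 × 0.39239 × 0.84079 × 3.152 = 1.09231
(2) 1.4215 × 1.764 × 1.4918 × 0.26814 = 1.00304
Highest is cycle (1) at 1.0923 (>1, arbitrage).

1.0923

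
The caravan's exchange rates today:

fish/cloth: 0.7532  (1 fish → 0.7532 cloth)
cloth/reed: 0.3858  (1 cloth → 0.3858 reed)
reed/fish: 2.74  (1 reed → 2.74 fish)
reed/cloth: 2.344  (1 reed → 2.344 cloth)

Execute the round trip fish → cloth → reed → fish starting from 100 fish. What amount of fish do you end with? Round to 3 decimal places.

79.620

100 fish × 0.7532 = 75.32 cloth
75.32 cloth × 0.3858 = 29.058456 reed
29.058456 reed × 2.74 = 79.62016944 fish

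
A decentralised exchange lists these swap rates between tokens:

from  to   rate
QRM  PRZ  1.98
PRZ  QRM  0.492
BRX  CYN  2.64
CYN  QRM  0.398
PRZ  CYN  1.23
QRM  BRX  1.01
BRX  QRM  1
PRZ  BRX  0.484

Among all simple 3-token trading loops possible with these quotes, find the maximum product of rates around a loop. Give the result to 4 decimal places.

1.0612

CYN→QRM→BRX→CYN: 0.398 × 1.01 × 2.64 = 1.06123
CYN→QRM→PRZ→CYN: 0.398 × 1.98 × 1.23 = 0.96929
PRZ→BRX→QRM→PRZ: 0.484 × 1 × 1.98 = 0.95832
Maximum is CYN→QRM→BRX→CYN at 1.0612; arbitrage exists.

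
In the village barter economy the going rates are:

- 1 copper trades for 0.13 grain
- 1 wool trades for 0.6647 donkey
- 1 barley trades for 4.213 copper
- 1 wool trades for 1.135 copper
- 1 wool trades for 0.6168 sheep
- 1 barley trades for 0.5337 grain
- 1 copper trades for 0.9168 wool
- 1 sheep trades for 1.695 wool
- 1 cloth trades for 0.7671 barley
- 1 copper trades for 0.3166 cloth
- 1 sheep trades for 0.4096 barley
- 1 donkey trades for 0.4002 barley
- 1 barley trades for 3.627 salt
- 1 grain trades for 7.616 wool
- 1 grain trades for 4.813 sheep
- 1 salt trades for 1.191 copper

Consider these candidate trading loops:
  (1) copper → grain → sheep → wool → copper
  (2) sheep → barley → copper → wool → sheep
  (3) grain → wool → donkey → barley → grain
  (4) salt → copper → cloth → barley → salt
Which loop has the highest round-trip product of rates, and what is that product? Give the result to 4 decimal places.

1.2037

(1) 0.13 × 4.813 × 1.695 × 1.135 = 1.20372
(2) 0.4096 × 4.213 × 0.9168 × 0.6168 = 0.97582
(3) 7.616 × 0.6647 × 0.4002 × 0.5337 = 1.08125
(4) 1.191 × 0.3166 × 0.7671 × 3.627 = 1.04911
Highest is cycle (1) at 1.2037 (>1, arbitrage).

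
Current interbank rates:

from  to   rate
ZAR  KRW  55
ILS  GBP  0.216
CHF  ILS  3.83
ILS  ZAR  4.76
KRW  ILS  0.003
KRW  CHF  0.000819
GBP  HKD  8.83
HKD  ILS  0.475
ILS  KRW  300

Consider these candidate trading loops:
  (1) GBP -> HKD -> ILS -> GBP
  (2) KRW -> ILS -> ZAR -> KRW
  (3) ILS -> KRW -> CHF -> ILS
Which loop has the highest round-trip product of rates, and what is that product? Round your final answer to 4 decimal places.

(1) 8.83 × 0.475 × 0.216 = 0.90596
(2) 0.003 × 4.76 × 55 = 0.78540
(3) 300 × 0.000819 × 3.83 = 0.94103
Highest is cycle (3) at 0.9410 (≤1, no arbitrage).

0.9410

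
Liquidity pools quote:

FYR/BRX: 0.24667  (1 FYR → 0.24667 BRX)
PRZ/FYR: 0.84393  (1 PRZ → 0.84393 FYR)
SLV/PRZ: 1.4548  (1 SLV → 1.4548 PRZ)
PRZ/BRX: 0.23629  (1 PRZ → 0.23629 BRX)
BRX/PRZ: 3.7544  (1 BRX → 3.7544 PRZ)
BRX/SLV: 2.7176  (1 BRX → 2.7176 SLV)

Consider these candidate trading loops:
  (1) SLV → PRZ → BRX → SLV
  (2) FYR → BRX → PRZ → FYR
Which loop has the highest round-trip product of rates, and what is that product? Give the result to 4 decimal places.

0.9342

(1) 1.4548 × 0.23629 × 2.7176 = 0.93419
(2) 0.24667 × 3.7544 × 0.84393 = 0.78156
Highest is cycle (1) at 0.9342 (≤1, no arbitrage).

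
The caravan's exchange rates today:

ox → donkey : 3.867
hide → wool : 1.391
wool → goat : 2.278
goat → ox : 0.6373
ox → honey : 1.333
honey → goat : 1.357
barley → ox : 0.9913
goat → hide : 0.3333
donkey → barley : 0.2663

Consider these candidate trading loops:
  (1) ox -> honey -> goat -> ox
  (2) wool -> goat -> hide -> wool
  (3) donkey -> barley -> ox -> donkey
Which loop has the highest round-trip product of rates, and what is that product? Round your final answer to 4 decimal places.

(1) 1.333 × 1.357 × 0.6373 = 1.15280
(2) 2.278 × 0.3333 × 1.391 = 1.05613
(3) 0.2663 × 0.9913 × 3.867 = 1.02082
Highest is cycle (1) at 1.1528 (>1, arbitrage).

1.1528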